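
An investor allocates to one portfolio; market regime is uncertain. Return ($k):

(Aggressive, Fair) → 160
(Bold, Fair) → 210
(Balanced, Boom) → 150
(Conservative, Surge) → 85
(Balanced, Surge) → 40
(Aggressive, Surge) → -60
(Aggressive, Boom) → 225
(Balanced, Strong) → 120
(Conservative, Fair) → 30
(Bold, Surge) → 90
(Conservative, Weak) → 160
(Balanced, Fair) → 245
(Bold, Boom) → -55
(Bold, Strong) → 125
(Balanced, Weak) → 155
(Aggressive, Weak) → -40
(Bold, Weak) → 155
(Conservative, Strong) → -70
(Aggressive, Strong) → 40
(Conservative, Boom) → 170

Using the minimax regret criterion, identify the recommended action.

Balanced

Column bests: Weak=160, Fair=245, Strong=125, Boom=225, Surge=90.
Conservative regrets: 0, 215, 195, 55, 5 → max 215
Balanced regrets: 5, 0, 5, 75, 50 → max 75
Aggressive regrets: 200, 85, 85, 0, 150 → max 200
Bold regrets: 5, 35, 0, 280, 0 → max 280
Smallest max regret = 75 → Balanced.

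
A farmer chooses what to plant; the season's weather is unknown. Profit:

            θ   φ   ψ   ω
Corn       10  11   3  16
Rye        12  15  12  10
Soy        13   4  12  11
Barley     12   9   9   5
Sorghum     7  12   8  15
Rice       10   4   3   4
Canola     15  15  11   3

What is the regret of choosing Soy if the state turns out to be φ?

11

Best payoff under φ is 15.
Regret = 15 − 4 = 11.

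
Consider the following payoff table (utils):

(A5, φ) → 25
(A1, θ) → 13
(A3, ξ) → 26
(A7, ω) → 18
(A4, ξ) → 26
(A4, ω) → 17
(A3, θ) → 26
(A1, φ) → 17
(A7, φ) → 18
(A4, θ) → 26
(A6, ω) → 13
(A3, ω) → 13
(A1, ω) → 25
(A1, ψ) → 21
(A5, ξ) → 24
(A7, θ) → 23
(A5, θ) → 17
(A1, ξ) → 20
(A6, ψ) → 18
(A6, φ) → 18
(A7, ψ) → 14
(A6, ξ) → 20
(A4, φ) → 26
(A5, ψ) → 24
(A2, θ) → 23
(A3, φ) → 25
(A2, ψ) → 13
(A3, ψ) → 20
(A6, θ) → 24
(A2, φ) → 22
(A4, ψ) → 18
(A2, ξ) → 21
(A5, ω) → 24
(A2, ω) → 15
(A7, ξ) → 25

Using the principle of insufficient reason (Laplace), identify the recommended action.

A5

Row averages: A1=19.2, A2=18.8, A3=22, A4=22.6, A5=22.8, A6=18.6, A7=19.6
Highest average = 22.8 → A5.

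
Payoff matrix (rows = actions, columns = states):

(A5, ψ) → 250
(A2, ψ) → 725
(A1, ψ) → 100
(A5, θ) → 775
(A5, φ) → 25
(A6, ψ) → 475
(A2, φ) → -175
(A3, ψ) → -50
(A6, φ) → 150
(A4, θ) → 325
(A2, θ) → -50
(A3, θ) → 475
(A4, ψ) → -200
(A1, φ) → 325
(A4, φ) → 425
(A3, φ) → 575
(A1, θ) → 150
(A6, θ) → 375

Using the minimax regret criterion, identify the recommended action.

Column bests: θ=775, φ=575, ψ=725.
A1 regrets: 625, 250, 625 → max 625
A2 regrets: 825, 750, 0 → max 825
A3 regrets: 300, 0, 775 → max 775
A4 regrets: 450, 150, 925 → max 925
A5 regrets: 0, 550, 475 → max 550
A6 regrets: 400, 425, 250 → max 425
Smallest max regret = 425 → A6.

A6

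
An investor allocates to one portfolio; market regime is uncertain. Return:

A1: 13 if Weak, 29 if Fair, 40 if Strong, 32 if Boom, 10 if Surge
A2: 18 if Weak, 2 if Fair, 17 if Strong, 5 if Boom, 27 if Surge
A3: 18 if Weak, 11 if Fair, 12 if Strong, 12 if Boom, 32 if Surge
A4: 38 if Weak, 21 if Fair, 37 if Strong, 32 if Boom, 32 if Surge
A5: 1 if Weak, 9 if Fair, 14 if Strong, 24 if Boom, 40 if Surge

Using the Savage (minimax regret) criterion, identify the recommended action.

Column bests: Weak=38, Fair=29, Strong=40, Boom=32, Surge=40.
A1 regrets: 25, 0, 0, 0, 30 → max 30
A2 regrets: 20, 27, 23, 27, 13 → max 27
A3 regrets: 20, 18, 28, 20, 8 → max 28
A4 regrets: 0, 8, 3, 0, 8 → max 8
A5 regrets: 37, 20, 26, 8, 0 → max 37
Smallest max regret = 8 → A4.

A4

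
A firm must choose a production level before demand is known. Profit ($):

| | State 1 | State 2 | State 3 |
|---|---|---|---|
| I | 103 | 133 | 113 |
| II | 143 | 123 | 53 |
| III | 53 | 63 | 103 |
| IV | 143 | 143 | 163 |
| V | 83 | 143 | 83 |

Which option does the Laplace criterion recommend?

IV

Row averages: I=349/3, II=319/3, III=73, IV=449/3, V=103
Highest average = 449/3 → IV.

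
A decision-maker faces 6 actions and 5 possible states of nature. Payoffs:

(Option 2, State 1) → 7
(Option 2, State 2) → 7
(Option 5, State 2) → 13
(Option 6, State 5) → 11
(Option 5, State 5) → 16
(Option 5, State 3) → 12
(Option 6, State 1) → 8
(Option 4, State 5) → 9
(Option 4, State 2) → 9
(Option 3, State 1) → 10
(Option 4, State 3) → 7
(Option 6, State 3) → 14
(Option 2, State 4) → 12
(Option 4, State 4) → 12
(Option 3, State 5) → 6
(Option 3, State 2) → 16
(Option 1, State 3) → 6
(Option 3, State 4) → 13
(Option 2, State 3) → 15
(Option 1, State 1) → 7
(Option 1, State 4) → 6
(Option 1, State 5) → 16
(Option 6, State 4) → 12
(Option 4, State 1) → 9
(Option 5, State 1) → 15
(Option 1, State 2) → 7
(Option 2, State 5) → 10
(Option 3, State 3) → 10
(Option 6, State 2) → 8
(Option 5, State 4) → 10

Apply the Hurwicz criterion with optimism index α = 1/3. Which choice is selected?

Option 1: 1/3·16 + 2/3·6 = 28/3
Option 2: 1/3·15 + 2/3·7 = 29/3
Option 3: 1/3·16 + 2/3·6 = 28/3
Option 4: 1/3·12 + 2/3·7 = 26/3
Option 5: 1/3·16 + 2/3·10 = 12
Option 6: 1/3·14 + 2/3·8 = 10
Highest Hurwicz score = 12 → Option 5.

Option 5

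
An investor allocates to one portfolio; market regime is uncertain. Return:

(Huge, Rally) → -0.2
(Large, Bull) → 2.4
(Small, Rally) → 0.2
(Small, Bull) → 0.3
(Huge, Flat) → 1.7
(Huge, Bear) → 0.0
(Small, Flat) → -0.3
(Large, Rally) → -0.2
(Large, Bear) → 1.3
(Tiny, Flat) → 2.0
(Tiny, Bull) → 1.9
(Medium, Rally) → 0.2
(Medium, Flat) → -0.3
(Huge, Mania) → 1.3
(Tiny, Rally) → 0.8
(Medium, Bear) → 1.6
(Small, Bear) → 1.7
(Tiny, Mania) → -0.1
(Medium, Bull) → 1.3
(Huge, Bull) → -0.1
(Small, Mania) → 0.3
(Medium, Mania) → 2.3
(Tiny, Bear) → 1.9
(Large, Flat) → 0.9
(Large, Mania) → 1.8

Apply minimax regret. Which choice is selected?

Large

Column bests: Bear=1.9, Flat=2.0, Bull=2.4, Rally=0.8, Mania=2.3.
Tiny regrets: 0.0, 0.0, 0.5, 0.0, 2.4 → max 2.4
Small regrets: 0.2, 2.3, 2.1, 0.6, 2.0 → max 2.3
Medium regrets: 0.3, 2.3, 1.1, 0.6, 0.0 → max 2.3
Large regrets: 0.6, 1.1, 0.0, 1.0, 0.5 → max 1.1
Huge regrets: 1.9, 0.3, 2.5, 1.0, 1.0 → max 2.5
Smallest max regret = 1.1 → Large.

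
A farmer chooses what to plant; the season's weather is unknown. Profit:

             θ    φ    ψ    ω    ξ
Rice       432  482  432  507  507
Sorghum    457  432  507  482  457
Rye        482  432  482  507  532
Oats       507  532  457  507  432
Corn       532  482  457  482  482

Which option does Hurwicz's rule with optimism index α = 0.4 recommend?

Corn

Rice: 0.4·507 + 0.6·432 = 462
Sorghum: 0.4·507 + 0.6·432 = 462
Rye: 0.4·532 + 0.6·432 = 472
Oats: 0.4·532 + 0.6·432 = 472
Corn: 0.4·532 + 0.6·457 = 487
Highest Hurwicz score = 487 → Corn.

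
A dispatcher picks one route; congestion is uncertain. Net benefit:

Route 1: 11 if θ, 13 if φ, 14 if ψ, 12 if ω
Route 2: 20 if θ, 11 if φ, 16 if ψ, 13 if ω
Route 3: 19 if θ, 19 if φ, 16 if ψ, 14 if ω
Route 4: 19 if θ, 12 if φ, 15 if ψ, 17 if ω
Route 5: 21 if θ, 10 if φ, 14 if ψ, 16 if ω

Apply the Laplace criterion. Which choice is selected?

Row averages: Route 1=12.5, Route 2=15, Route 3=17, Route 4=15.75, Route 5=15.25
Highest average = 17 → Route 3.

Route 3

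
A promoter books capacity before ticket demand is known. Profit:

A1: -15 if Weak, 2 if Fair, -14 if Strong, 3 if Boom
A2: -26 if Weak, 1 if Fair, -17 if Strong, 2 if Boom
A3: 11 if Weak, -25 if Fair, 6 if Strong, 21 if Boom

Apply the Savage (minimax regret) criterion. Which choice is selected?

A1

Column bests: Weak=11, Fair=2, Strong=6, Boom=21.
A1 regrets: 26, 0, 20, 18 → max 26
A2 regrets: 37, 1, 23, 19 → max 37
A3 regrets: 0, 27, 0, 0 → max 27
Smallest max regret = 26 → A1.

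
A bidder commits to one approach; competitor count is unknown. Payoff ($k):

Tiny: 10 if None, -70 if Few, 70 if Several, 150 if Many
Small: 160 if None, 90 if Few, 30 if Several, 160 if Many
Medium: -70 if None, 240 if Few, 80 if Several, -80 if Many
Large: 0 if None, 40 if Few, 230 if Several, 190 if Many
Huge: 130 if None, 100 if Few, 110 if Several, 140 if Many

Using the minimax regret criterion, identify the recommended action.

Column bests: None=160, Few=240, Several=230, Many=190.
Tiny regrets: 150, 310, 160, 40 → max 310
Small regrets: 0, 150, 200, 30 → max 200
Medium regrets: 230, 0, 150, 270 → max 270
Large regrets: 160, 200, 0, 0 → max 200
Huge regrets: 30, 140, 120, 50 → max 140
Smallest max regret = 140 → Huge.

Huge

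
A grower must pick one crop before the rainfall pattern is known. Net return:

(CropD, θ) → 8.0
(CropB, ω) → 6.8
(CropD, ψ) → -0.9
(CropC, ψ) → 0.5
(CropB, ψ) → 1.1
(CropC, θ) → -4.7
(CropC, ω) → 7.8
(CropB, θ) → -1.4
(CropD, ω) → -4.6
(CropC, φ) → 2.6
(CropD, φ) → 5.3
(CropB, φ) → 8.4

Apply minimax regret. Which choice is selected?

Column bests: θ=8.0, φ=8.4, ψ=1.1, ω=7.8.
CropC regrets: 12.7, 5.8, 0.6, 0.0 → max 12.7
CropB regrets: 9.4, 0.0, 0.0, 1.0 → max 9.4
CropD regrets: 0.0, 3.1, 2.0, 12.4 → max 12.4
Smallest max regret = 9.4 → CropB.

CropB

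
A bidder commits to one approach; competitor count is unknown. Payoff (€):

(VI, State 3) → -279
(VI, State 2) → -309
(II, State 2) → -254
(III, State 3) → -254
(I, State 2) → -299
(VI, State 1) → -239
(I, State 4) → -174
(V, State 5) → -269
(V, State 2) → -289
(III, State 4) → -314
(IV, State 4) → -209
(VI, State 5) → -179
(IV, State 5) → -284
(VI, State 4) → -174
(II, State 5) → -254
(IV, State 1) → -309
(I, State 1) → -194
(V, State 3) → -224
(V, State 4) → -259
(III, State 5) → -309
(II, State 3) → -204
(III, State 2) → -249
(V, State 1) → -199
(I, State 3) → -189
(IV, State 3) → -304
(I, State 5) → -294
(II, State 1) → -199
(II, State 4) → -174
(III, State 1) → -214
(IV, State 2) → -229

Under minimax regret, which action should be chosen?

II

Column bests: State 1=-194, State 2=-229, State 3=-189, State 4=-174, State 5=-179.
I regrets: 0, 70, 0, 0, 115 → max 115
II regrets: 5, 25, 15, 0, 75 → max 75
III regrets: 20, 20, 65, 140, 130 → max 140
IV regrets: 115, 0, 115, 35, 105 → max 115
V regrets: 5, 60, 35, 85, 90 → max 90
VI regrets: 45, 80, 90, 0, 0 → max 90
Smallest max regret = 75 → II.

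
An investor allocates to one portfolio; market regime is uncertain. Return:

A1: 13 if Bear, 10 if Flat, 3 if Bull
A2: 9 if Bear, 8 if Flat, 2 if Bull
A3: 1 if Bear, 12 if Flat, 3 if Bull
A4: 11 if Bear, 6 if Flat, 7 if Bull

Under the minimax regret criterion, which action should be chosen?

A1

Column bests: Bear=13, Flat=12, Bull=7.
A1 regrets: 0, 2, 4 → max 4
A2 regrets: 4, 4, 5 → max 5
A3 regrets: 12, 0, 4 → max 12
A4 regrets: 2, 6, 0 → max 6
Smallest max regret = 4 → A1.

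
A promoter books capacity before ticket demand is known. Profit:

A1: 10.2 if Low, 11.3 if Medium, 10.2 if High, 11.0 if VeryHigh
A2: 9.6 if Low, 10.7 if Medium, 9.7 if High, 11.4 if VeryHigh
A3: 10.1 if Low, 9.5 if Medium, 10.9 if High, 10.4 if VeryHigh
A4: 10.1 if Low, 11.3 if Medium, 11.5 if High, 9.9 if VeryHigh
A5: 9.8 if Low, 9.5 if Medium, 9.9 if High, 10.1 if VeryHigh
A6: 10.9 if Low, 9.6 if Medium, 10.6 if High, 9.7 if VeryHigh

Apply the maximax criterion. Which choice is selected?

A4

Row maxima: A1=11.3, A2=11.4, A3=10.9, A4=11.5, A5=10.1, A6=10.9
Best best-case = 11.5 → A4.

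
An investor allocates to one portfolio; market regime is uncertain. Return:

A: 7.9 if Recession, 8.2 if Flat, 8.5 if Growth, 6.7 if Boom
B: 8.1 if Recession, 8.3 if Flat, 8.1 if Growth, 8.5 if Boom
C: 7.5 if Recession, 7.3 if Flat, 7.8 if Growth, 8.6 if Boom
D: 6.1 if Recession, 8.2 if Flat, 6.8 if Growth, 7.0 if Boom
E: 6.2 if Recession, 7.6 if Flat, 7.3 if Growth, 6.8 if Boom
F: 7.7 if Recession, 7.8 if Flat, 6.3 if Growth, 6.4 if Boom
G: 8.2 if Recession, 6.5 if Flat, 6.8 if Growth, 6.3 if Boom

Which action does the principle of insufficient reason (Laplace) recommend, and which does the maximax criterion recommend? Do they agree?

laplace → B; maximax → C (disagree)

Row averages: A=7.825, B=8.25, C=7.8, D=7.025, E=6.975, F=7.05, G=6.95
Highest average = 8.25 → B.
Row maxima: A=8.5, B=8.5, C=8.6, D=8.2, E=7.6, F=7.8, G=8.2
Best best-case = 8.6 → C.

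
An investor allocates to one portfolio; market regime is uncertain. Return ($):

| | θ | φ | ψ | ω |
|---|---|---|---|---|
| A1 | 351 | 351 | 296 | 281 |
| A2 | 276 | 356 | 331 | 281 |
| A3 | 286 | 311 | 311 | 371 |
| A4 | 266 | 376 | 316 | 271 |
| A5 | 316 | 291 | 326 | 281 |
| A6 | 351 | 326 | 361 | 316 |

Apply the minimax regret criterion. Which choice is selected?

Column bests: θ=351, φ=376, ψ=361, ω=371.
A1 regrets: 0, 25, 65, 90 → max 90
A2 regrets: 75, 20, 30, 90 → max 90
A3 regrets: 65, 65, 50, 0 → max 65
A4 regrets: 85, 0, 45, 100 → max 100
A5 regrets: 35, 85, 35, 90 → max 90
A6 regrets: 0, 50, 0, 55 → max 55
Smallest max regret = 55 → A6.

A6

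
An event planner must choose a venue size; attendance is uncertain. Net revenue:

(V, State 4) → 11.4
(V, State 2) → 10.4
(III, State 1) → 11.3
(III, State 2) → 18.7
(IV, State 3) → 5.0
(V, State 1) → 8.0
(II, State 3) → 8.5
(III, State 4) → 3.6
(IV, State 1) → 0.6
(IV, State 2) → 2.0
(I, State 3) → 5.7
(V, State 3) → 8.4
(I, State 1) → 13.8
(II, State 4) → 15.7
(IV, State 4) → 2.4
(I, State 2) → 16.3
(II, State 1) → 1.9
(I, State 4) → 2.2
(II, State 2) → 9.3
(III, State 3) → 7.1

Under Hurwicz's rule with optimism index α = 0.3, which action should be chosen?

V

I: 0.3·16.3 + 0.7·2.2 = 6.43
II: 0.3·15.7 + 0.7·1.9 = 6.04
III: 0.3·18.7 + 0.7·3.6 = 8.13
IV: 0.3·5.0 + 0.7·0.6 = 1.92
V: 0.3·11.4 + 0.7·8.0 = 9.02
Highest Hurwicz score = 9.02 → V.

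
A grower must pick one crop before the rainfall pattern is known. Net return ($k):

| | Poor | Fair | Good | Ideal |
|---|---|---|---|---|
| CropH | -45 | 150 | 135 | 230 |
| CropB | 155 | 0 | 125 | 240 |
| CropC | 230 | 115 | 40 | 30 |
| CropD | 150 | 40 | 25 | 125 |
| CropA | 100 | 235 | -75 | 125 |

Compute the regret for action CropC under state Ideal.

Best payoff under Ideal is 240.
Regret = 240 − 30 = 210.

210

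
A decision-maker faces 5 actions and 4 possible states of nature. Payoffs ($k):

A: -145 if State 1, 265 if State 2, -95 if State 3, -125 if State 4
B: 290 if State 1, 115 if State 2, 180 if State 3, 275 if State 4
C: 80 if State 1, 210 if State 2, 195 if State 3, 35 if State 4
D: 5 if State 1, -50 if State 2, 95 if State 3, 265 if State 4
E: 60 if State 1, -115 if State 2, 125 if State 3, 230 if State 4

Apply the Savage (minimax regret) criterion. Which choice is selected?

B

Column bests: State 1=290, State 2=265, State 3=195, State 4=275.
A regrets: 435, 0, 290, 400 → max 435
B regrets: 0, 150, 15, 0 → max 150
C regrets: 210, 55, 0, 240 → max 240
D regrets: 285, 315, 100, 10 → max 315
E regrets: 230, 380, 70, 45 → max 380
Smallest max regret = 150 → B.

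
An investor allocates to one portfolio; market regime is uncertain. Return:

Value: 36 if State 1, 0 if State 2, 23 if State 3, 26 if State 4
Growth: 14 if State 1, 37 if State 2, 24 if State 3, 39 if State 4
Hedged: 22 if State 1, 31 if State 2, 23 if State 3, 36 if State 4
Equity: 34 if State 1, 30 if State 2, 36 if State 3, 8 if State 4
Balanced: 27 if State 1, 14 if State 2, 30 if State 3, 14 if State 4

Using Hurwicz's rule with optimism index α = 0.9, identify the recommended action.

Growth

Value: 0.9·36 + 0.1·0 = 32.4
Growth: 0.9·39 + 0.1·14 = 36.5
Hedged: 0.9·36 + 0.1·22 = 34.6
Equity: 0.9·36 + 0.1·8 = 33.2
Balanced: 0.9·30 + 0.1·14 = 28.4
Highest Hurwicz score = 36.5 → Growth.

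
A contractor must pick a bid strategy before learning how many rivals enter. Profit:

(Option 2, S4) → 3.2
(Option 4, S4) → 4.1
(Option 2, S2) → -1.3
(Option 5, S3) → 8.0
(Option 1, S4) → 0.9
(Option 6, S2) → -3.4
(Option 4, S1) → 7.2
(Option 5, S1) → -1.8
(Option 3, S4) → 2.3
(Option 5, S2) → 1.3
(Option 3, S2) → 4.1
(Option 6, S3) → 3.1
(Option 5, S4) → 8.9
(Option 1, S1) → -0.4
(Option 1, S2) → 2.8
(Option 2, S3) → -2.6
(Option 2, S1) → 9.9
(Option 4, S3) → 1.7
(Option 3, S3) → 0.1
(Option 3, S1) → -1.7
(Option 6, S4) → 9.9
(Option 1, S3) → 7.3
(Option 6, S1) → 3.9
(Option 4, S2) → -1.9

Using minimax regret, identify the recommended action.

Option 4

Column bests: S1=9.9, S2=4.1, S3=8.0, S4=9.9.
Option 1 regrets: 10.3, 1.3, 0.7, 9.0 → max 10.3
Option 2 regrets: 0.0, 5.4, 10.6, 6.7 → max 10.6
Option 3 regrets: 11.6, 0.0, 7.9, 7.6 → max 11.6
Option 4 regrets: 2.7, 6.0, 6.3, 5.8 → max 6.3
Option 5 regrets: 11.7, 2.8, 0.0, 1.0 → max 11.7
Option 6 regrets: 6.0, 7.5, 4.9, 0.0 → max 7.5
Smallest max regret = 6.3 → Option 4.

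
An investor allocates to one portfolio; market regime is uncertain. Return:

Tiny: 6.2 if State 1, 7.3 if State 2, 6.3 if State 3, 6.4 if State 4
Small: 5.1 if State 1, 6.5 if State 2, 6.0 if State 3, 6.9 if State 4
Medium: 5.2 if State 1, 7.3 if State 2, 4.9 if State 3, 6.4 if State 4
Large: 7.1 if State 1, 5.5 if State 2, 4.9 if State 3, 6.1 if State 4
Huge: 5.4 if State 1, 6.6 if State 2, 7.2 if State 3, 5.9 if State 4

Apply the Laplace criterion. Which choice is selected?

Tiny

Row averages: Tiny=6.55, Small=6.125, Medium=5.95, Large=5.9, Huge=6.275
Highest average = 6.55 → Tiny.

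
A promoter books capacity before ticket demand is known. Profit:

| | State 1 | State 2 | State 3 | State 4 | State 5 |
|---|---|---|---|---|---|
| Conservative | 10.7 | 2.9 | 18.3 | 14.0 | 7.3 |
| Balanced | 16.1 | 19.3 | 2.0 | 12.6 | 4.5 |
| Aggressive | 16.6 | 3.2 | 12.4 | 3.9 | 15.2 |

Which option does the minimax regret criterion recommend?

Column bests: State 1=16.6, State 2=19.3, State 3=18.3, State 4=14.0, State 5=15.2.
Conservative regrets: 5.9, 16.4, 0.0, 0.0, 7.9 → max 16.4
Balanced regrets: 0.5, 0.0, 16.3, 1.4, 10.7 → max 16.3
Aggressive regrets: 0.0, 16.1, 5.9, 10.1, 0.0 → max 16.1
Smallest max regret = 16.1 → Aggressive.

Aggressive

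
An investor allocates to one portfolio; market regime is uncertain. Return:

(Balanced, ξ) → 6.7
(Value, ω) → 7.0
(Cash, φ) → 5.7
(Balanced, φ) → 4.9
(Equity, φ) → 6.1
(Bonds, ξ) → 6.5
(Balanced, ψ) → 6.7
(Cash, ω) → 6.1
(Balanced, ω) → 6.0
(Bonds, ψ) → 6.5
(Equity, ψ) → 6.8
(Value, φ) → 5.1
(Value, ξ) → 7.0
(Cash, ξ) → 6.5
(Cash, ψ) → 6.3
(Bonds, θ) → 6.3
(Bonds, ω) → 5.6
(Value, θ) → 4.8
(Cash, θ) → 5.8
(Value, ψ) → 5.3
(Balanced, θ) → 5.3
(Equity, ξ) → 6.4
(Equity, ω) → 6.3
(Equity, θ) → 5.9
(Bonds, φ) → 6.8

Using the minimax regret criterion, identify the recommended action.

Equity

Column bests: θ=6.3, φ=6.8, ψ=6.8, ω=7.0, ξ=7.0.
Equity regrets: 0.4, 0.7, 0.0, 0.7, 0.6 → max 0.7
Value regrets: 1.5, 1.7, 1.5, 0.0, 0.0 → max 1.7
Bonds regrets: 0.0, 0.0, 0.3, 1.4, 0.5 → max 1.4
Balanced regrets: 1.0, 1.9, 0.1, 1.0, 0.3 → max 1.9
Cash regrets: 0.5, 1.1, 0.5, 0.9, 0.5 → max 1.1
Smallest max regret = 0.7 → Equity.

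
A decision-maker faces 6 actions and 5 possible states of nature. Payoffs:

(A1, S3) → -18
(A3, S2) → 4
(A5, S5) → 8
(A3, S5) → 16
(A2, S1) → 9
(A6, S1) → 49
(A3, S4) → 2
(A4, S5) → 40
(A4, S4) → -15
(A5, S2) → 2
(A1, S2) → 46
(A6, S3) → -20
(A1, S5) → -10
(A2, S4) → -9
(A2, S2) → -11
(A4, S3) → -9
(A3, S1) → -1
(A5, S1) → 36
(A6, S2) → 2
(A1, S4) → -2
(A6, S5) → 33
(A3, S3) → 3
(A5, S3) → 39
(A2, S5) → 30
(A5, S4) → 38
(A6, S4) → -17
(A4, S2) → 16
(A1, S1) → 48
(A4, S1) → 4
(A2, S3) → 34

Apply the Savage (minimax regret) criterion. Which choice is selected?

A5

Column bests: S1=49, S2=46, S3=39, S4=38, S5=40.
A1 regrets: 1, 0, 57, 40, 50 → max 57
A2 regrets: 40, 57, 5, 47, 10 → max 57
A3 regrets: 50, 42, 36, 36, 24 → max 50
A4 regrets: 45, 30, 48, 53, 0 → max 53
A5 regrets: 13, 44, 0, 0, 32 → max 44
A6 regrets: 0, 44, 59, 55, 7 → max 59
Smallest max regret = 44 → A5.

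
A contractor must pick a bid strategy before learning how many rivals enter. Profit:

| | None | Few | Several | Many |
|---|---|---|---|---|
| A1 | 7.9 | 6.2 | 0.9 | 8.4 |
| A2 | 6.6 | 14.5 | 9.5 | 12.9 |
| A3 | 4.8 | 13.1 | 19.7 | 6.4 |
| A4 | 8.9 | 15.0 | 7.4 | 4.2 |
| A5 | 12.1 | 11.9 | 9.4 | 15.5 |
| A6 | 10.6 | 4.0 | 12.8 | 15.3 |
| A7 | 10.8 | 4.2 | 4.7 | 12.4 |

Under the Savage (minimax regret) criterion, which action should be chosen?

A3

Column bests: None=12.1, Few=15.0, Several=19.7, Many=15.5.
A1 regrets: 4.2, 8.8, 18.8, 7.1 → max 18.8
A2 regrets: 5.5, 0.5, 10.2, 2.6 → max 10.2
A3 regrets: 7.3, 1.9, 0.0, 9.1 → max 9.1
A4 regrets: 3.2, 0.0, 12.3, 11.3 → max 12.3
A5 regrets: 0.0, 3.1, 10.3, 0.0 → max 10.3
A6 regrets: 1.5, 11.0, 6.9, 0.2 → max 11.0
A7 regrets: 1.3, 10.8, 15.0, 3.1 → max 15.0
Smallest max regret = 9.1 → A3.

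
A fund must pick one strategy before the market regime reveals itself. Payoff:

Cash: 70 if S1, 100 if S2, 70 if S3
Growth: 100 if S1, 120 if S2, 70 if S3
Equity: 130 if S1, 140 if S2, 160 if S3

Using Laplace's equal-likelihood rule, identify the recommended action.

Equity

Row averages: Cash=80, Growth=290/3, Equity=430/3
Highest average = 430/3 → Equity.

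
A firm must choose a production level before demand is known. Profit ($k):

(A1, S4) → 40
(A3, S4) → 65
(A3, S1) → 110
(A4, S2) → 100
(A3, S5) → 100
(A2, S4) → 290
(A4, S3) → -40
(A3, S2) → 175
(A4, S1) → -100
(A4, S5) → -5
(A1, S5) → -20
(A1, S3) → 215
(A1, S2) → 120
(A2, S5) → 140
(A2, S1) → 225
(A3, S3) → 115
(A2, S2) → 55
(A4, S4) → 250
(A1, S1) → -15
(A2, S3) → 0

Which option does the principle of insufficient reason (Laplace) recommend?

Row averages: A1=68, A2=142, A3=113, A4=41
Highest average = 142 → A2.

A2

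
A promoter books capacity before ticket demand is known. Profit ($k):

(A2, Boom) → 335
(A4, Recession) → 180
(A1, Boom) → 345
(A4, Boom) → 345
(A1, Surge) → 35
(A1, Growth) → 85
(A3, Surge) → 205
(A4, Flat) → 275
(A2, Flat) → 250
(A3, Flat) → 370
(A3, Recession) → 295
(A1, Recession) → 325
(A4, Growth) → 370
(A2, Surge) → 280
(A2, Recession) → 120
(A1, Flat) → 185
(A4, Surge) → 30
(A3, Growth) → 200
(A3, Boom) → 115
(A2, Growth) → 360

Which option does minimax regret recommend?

A2

Column bests: Recession=325, Flat=370, Growth=370, Boom=345, Surge=280.
A1 regrets: 0, 185, 285, 0, 245 → max 285
A2 regrets: 205, 120, 10, 10, 0 → max 205
A3 regrets: 30, 0, 170, 230, 75 → max 230
A4 regrets: 145, 95, 0, 0, 250 → max 250
Smallest max regret = 205 → A2.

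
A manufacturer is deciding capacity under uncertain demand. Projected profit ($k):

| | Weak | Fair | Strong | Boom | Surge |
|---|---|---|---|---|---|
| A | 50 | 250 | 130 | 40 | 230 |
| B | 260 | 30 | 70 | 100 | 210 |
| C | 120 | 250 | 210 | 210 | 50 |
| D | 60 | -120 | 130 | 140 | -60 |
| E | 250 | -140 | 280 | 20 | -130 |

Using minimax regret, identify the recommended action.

Column bests: Weak=260, Fair=250, Strong=280, Boom=210, Surge=230.
A regrets: 210, 0, 150, 170, 0 → max 210
B regrets: 0, 220, 210, 110, 20 → max 220
C regrets: 140, 0, 70, 0, 180 → max 180
D regrets: 200, 370, 150, 70, 290 → max 370
E regrets: 10, 390, 0, 190, 360 → max 390
Smallest max regret = 180 → C.

C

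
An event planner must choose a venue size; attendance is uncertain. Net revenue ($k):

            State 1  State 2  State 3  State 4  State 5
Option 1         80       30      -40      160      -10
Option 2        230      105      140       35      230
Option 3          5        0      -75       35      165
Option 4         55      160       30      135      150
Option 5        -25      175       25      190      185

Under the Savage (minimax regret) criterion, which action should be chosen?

Column bests: State 1=230, State 2=175, State 3=140, State 4=190, State 5=230.
Option 1 regrets: 150, 145, 180, 30, 240 → max 240
Option 2 regrets: 0, 70, 0, 155, 0 → max 155
Option 3 regrets: 225, 175, 215, 155, 65 → max 225
Option 4 regrets: 175, 15, 110, 55, 80 → max 175
Option 5 regrets: 255, 0, 115, 0, 45 → max 255
Smallest max regret = 155 → Option 2.

Option 2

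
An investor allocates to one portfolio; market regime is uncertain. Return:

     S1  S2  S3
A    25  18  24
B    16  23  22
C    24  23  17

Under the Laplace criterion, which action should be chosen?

A

Row averages: A=67/3, B=61/3, C=64/3
Highest average = 67/3 → A.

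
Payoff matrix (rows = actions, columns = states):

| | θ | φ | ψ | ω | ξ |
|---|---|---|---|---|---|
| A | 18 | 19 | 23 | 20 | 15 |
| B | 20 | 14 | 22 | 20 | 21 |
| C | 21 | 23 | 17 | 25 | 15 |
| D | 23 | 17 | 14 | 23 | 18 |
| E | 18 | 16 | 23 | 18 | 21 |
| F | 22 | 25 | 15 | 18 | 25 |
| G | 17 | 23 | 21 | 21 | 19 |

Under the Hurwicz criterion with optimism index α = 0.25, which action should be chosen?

G

A: 0.25·23 + 0.75·15 = 17
B: 0.25·22 + 0.75·14 = 16
C: 0.25·25 + 0.75·15 = 17.5
D: 0.25·23 + 0.75·14 = 16.25
E: 0.25·23 + 0.75·16 = 17.75
F: 0.25·25 + 0.75·15 = 17.5
G: 0.25·23 + 0.75·17 = 18.5
Highest Hurwicz score = 18.5 → G.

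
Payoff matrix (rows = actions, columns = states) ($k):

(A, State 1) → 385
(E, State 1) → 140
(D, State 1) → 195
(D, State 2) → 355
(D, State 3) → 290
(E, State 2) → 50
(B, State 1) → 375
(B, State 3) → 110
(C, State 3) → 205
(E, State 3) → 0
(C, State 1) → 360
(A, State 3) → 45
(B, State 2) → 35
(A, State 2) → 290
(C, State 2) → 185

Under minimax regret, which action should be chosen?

Column bests: State 1=385, State 2=355, State 3=290.
A regrets: 0, 65, 245 → max 245
B regrets: 10, 320, 180 → max 320
C regrets: 25, 170, 85 → max 170
D regrets: 190, 0, 0 → max 190
E regrets: 245, 305, 290 → max 305
Smallest max regret = 170 → C.

C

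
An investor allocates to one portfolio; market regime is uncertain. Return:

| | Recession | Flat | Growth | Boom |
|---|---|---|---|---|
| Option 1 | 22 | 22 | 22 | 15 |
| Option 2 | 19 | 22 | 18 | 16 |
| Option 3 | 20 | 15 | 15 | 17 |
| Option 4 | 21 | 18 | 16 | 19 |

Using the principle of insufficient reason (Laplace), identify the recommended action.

Row averages: Option 1=20.25, Option 2=18.75, Option 3=16.75, Option 4=18.5
Highest average = 20.25 → Option 1.

Option 1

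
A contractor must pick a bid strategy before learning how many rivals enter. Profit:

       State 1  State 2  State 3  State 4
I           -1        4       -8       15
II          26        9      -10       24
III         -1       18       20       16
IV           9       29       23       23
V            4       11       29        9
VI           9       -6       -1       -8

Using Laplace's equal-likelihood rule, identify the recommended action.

IV

Row averages: I=2.5, II=12.25, III=13.25, IV=21, V=13.25, VI=-1.5
Highest average = 21 → IV.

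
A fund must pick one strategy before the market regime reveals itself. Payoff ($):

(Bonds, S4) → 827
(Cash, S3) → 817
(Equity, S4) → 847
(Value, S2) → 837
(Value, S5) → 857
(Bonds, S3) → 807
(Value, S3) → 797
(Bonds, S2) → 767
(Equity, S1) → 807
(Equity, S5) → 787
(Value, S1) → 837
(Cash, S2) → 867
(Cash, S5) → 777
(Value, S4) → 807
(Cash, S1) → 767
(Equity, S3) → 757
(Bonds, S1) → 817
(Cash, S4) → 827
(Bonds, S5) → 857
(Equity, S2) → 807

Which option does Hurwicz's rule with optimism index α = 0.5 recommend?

Equity: 0.5·847 + 0.5·757 = 802
Bonds: 0.5·857 + 0.5·767 = 812
Value: 0.5·857 + 0.5·797 = 827
Cash: 0.5·867 + 0.5·767 = 817
Highest Hurwicz score = 827 → Value.

Value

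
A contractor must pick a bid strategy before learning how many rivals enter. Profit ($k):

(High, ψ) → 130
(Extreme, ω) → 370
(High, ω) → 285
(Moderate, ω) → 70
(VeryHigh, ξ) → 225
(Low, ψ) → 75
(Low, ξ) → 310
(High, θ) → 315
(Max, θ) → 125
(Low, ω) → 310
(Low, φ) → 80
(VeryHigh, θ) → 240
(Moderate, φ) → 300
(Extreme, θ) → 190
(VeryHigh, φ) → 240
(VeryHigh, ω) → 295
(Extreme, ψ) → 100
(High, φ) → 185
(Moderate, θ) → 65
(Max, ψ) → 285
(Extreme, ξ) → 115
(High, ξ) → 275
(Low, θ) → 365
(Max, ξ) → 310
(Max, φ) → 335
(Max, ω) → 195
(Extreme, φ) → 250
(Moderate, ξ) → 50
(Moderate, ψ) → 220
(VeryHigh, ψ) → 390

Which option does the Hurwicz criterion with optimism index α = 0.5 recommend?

Low: 0.5·365 + 0.5·75 = 220
Moderate: 0.5·300 + 0.5·50 = 175
High: 0.5·315 + 0.5·130 = 222.5
VeryHigh: 0.5·390 + 0.5·225 = 307.5
Extreme: 0.5·370 + 0.5·100 = 235
Max: 0.5·335 + 0.5·125 = 230
Highest Hurwicz score = 307.5 → VeryHigh.

VeryHigh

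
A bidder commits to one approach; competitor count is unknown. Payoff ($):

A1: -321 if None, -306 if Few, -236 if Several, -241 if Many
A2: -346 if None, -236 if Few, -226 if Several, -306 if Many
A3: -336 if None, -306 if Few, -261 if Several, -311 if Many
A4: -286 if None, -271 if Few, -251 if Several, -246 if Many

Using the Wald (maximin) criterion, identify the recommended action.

Row minima: A1=-321, A2=-346, A3=-336, A4=-286
Best worst-case = -286 → A4.

A4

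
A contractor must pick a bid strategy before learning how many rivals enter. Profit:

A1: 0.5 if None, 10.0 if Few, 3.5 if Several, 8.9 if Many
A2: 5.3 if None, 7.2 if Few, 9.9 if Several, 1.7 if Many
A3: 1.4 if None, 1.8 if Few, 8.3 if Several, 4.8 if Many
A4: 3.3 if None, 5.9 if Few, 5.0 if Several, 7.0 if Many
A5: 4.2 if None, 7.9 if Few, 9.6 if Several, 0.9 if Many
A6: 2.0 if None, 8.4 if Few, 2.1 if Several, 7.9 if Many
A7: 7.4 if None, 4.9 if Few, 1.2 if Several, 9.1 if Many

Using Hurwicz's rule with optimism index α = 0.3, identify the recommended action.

A1: 0.3·10.0 + 0.7·0.5 = 3.35
A2: 0.3·9.9 + 0.7·1.7 = 4.16
A3: 0.3·8.3 + 0.7·1.4 = 3.47
A4: 0.3·7.0 + 0.7·3.3 = 4.41
A5: 0.3·9.6 + 0.7·0.9 = 3.51
A6: 0.3·8.4 + 0.7·2.0 = 3.92
A7: 0.3·9.1 + 0.7·1.2 = 3.57
Highest Hurwicz score = 4.41 → A4.

A4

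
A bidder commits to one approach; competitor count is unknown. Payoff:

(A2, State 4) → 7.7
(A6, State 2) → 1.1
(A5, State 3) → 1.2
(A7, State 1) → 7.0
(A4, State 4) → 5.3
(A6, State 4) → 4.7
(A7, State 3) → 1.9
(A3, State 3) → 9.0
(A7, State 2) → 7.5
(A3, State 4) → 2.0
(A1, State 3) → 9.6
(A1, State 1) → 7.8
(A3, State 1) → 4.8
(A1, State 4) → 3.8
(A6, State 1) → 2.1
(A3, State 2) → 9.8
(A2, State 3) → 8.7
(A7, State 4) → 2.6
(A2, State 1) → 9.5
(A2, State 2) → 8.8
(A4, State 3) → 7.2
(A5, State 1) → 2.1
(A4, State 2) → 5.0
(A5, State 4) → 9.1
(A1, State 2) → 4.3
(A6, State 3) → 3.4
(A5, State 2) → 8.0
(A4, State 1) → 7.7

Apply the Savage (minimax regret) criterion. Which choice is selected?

A2

Column bests: State 1=9.5, State 2=9.8, State 3=9.6, State 4=9.1.
A1 regrets: 1.7, 5.5, 0.0, 5.3 → max 5.5
A2 regrets: 0.0, 1.0, 0.9, 1.4 → max 1.4
A3 regrets: 4.7, 0.0, 0.6, 7.1 → max 7.1
A4 regrets: 1.8, 4.8, 2.4, 3.8 → max 4.8
A5 regrets: 7.4, 1.8, 8.4, 0.0 → max 8.4
A6 regrets: 7.4, 8.7, 6.2, 4.4 → max 8.7
A7 regrets: 2.5, 2.3, 7.7, 6.5 → max 7.7
Smallest max regret = 1.4 → A2.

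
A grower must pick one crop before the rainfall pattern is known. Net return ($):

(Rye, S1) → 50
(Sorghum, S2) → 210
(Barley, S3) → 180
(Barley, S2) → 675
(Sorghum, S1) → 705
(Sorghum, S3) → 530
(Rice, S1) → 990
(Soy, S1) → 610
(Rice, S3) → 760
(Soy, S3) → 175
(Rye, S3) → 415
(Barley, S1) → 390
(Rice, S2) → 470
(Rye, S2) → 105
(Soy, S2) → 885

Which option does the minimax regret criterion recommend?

Rice

Column bests: S1=990, S2=885, S3=760.
Soy regrets: 380, 0, 585 → max 585
Sorghum regrets: 285, 675, 230 → max 675
Rye regrets: 940, 780, 345 → max 940
Rice regrets: 0, 415, 0 → max 415
Barley regrets: 600, 210, 580 → max 600
Smallest max regret = 415 → Rice.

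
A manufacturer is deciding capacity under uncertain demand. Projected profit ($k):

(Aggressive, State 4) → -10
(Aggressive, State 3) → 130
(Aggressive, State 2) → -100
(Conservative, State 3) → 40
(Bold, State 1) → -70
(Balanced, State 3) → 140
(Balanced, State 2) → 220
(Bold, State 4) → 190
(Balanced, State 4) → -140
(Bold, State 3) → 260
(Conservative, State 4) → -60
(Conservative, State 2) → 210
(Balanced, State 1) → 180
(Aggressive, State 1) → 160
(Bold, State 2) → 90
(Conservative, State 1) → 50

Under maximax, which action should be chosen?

Row maxima: Conservative=210, Balanced=220, Aggressive=160, Bold=260
Best best-case = 260 → Bold.

Bold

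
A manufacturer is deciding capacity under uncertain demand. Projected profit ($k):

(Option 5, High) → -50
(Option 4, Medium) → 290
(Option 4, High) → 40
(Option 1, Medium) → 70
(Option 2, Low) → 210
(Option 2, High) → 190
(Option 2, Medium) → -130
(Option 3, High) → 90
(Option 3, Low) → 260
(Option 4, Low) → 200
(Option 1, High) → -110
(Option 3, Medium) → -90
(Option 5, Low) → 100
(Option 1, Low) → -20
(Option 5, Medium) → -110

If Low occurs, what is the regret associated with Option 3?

0

Best payoff under Low is 260.
Regret = 260 − 260 = 0.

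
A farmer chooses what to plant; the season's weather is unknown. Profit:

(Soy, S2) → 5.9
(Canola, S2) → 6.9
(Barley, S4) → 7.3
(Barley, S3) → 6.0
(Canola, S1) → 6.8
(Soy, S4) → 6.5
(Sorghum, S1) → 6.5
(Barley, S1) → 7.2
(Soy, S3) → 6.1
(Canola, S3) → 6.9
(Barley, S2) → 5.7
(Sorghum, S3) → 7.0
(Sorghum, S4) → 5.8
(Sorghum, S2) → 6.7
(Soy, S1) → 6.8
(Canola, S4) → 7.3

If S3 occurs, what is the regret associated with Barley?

1.0

Best payoff under S3 is 7.0.
Regret = 7.0 − 6.0 = 1.0.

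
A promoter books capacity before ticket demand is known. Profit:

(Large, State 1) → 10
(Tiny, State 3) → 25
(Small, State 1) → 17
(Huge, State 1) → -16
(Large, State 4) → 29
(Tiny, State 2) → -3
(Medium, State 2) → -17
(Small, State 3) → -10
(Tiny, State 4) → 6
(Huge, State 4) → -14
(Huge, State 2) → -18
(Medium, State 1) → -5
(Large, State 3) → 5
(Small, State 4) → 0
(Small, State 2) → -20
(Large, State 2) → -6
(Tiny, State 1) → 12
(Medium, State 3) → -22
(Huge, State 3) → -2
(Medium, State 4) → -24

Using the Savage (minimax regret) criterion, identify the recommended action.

Column bests: State 1=17, State 2=-3, State 3=25, State 4=29.
Tiny regrets: 5, 0, 0, 23 → max 23
Small regrets: 0, 17, 35, 29 → max 35
Medium regrets: 22, 14, 47, 53 → max 53
Large regrets: 7, 3, 20, 0 → max 20
Huge regrets: 33, 15, 27, 43 → max 43
Smallest max regret = 20 → Large.

Large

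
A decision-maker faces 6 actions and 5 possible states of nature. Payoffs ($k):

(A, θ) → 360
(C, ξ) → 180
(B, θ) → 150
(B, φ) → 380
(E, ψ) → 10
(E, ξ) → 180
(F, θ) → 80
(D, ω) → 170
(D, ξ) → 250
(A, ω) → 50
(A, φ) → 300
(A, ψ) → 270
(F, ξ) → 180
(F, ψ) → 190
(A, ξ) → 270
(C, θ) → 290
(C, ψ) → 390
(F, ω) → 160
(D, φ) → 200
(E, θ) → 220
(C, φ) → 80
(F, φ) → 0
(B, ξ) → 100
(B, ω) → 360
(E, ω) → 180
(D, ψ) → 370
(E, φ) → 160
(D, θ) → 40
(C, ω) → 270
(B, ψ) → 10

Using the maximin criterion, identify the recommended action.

Row minima: A=50, B=10, C=80, D=40, E=10, F=0
Best worst-case = 80 → C.

C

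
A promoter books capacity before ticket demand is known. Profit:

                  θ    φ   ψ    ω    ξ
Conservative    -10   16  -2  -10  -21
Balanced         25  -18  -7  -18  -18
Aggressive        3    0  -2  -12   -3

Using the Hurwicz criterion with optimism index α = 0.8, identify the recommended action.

Balanced

Conservative: 0.8·16 + 0.2·(-21) = 8.6
Balanced: 0.8·25 + 0.2·(-18) = 16.4
Aggressive: 0.8·3 + 0.2·(-12) = 0
Highest Hurwicz score = 16.4 → Balanced.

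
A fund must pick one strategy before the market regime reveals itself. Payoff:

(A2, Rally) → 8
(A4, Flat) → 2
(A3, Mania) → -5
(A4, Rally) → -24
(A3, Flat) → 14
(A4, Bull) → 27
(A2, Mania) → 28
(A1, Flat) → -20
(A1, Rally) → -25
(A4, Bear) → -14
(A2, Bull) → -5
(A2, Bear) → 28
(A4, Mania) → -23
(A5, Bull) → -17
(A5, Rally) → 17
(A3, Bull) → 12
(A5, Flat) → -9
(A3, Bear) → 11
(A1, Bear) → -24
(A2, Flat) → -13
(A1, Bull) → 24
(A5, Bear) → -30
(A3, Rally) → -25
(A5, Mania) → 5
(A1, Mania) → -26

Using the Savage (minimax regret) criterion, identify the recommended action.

A2

Column bests: Bear=28, Flat=14, Bull=27, Rally=17, Mania=28.
A1 regrets: 52, 34, 3, 42, 54 → max 54
A2 regrets: 0, 27, 32, 9, 0 → max 32
A3 regrets: 17, 0, 15, 42, 33 → max 42
A4 regrets: 42, 12, 0, 41, 51 → max 51
A5 regrets: 58, 23, 44, 0, 23 → max 58
Smallest max regret = 32 → A2.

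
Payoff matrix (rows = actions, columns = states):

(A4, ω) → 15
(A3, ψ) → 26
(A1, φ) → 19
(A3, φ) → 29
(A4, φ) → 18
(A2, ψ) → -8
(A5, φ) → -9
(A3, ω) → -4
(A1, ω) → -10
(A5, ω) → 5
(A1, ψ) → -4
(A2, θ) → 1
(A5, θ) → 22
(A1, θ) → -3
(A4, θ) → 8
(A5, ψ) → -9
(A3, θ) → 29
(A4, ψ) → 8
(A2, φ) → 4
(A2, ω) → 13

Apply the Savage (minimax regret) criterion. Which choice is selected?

A3

Column bests: θ=29, φ=29, ψ=26, ω=15.
A1 regrets: 32, 10, 30, 25 → max 32
A2 regrets: 28, 25, 34, 2 → max 34
A3 regrets: 0, 0, 0, 19 → max 19
A4 regrets: 21, 11, 18, 0 → max 21
A5 regrets: 7, 38, 35, 10 → max 38
Smallest max regret = 19 → A3.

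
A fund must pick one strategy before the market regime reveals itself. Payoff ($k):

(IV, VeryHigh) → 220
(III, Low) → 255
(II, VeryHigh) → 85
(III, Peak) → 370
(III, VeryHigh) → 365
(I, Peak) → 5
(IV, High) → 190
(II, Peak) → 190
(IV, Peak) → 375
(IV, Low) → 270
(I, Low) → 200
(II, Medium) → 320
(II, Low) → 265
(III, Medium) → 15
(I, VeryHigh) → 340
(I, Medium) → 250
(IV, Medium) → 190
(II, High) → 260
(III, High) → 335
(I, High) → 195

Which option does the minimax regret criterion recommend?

Column bests: Low=270, Medium=320, High=335, VeryHigh=365, Peak=375.
I regrets: 70, 70, 140, 25, 370 → max 370
II regrets: 5, 0, 75, 280, 185 → max 280
III regrets: 15, 305, 0, 0, 5 → max 305
IV regrets: 0, 130, 145, 145, 0 → max 145
Smallest max regret = 145 → IV.

IV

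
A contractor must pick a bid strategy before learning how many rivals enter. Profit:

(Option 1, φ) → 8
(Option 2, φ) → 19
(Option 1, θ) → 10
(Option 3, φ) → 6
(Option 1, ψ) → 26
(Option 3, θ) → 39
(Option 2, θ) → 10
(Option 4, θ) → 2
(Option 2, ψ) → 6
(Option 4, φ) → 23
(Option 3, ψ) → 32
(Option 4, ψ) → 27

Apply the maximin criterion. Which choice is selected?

Row minima: Option 1=8, Option 2=6, Option 3=6, Option 4=2
Best worst-case = 8 → Option 1.

Option 1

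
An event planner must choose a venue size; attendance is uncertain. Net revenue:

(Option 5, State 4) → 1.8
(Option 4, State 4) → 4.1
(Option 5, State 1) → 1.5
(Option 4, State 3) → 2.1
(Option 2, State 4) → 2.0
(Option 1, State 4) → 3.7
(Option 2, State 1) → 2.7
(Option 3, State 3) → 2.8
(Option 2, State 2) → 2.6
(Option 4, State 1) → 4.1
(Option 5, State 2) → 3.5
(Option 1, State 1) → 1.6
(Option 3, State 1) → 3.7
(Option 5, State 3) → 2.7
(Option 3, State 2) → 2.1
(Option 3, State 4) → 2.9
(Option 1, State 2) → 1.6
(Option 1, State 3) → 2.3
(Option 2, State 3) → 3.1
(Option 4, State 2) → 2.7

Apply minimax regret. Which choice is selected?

Column bests: State 1=4.1, State 2=3.5, State 3=3.1, State 4=4.1.
Option 1 regrets: 2.5, 1.9, 0.8, 0.4 → max 2.5
Option 2 regrets: 1.4, 0.9, 0.0, 2.1 → max 2.1
Option 3 regrets: 0.4, 1.4, 0.3, 1.2 → max 1.4
Option 4 regrets: 0.0, 0.8, 1.0, 0.0 → max 1.0
Option 5 regrets: 2.6, 0.0, 0.4, 2.3 → max 2.6
Smallest max regret = 1.0 → Option 4.

Option 4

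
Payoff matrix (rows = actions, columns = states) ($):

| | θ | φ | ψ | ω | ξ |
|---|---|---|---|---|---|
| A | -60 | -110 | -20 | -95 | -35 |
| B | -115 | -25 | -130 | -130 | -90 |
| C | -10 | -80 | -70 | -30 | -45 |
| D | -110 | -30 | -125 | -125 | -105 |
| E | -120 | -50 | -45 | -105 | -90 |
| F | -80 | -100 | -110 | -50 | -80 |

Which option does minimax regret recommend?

Column bests: θ=-10, φ=-25, ψ=-20, ω=-30, ξ=-35.
A regrets: 50, 85, 0, 65, 0 → max 85
B regrets: 105, 0, 110, 100, 55 → max 110
C regrets: 0, 55, 50, 0, 10 → max 55
D regrets: 100, 5, 105, 95, 70 → max 105
E regrets: 110, 25, 25, 75, 55 → max 110
F regrets: 70, 75, 90, 20, 45 → max 90
Smallest max regret = 55 → C.

C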